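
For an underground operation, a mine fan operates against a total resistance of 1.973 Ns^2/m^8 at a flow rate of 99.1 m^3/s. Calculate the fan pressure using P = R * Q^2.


19376.4581 Pa

Compute Q^2:
Q^2 = 99.1^2 = 9820.81
Compute pressure:
P = R * Q^2 = 1.973 * 9820.81
= 19376.4581 Pa


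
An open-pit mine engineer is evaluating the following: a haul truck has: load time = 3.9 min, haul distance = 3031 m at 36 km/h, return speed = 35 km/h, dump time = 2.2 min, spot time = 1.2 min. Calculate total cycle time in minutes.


Convert haul speed to m/min: 36 * 1000/60 = 600 m/min
Haul time = 3031 / 600 = 5.051666667 min
Convert return speed to m/min: 35 * 1000/60 = 583.3333333 m/min
Return time = 3031 / 583.3333333 = 5.196 min
Total cycle time:
= 3.9 + 5.051666667 + 2.2 + 5.196 + 1.2
= 17.5477 min

17.5477 min


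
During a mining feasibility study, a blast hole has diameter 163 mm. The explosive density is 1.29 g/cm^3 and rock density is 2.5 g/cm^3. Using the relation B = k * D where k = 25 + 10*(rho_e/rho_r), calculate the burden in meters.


First, compute k:
rho_e / rho_r = 1.29 / 2.5 = 0.516
k = 25 + 10 * 0.516 = 30.16
Then, compute burden:
B = k * D / 1000 = 30.16 * 163 / 1000
= 4916.08 / 1000
= 4.9161 m

4.9161 m


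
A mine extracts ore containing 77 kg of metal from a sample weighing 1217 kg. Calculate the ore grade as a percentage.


Ore grade = (metal mass / ore mass) * 100
= (77 / 1217) * 100
= 0.06327033689 * 100
= 6.327%

6.327%


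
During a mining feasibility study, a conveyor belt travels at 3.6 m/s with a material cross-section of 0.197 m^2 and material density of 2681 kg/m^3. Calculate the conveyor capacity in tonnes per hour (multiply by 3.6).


6844.9147 t/h

Volumetric flow = speed * area
= 3.6 * 0.197 = 0.7092 m^3/s
Mass flow = volumetric * density
= 0.7092 * 2681 = 1901.3652 kg/s
Convert to t/h: multiply by 3.6
Capacity = 1901.3652 * 3.6
= 6844.9147 t/h


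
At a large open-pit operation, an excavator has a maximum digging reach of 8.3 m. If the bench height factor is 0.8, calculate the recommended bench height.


6.64 m

Bench height = reach * factor
= 8.3 * 0.8
= 6.64 m


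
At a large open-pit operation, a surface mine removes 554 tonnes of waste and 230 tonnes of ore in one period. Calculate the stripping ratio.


2.4087

Stripping ratio = waste tonnage / ore tonnage
= 554 / 230
= 2.4087


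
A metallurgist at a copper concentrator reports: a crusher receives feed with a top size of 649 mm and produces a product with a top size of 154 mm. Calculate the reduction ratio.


4.2143

Reduction ratio = feed size / product size
= 649 / 154
= 4.2143


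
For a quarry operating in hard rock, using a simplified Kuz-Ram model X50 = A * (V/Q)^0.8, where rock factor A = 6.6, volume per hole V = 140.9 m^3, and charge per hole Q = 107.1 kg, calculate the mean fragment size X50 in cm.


Compute V/Q:
V/Q = 140.9 / 107.1 = 1.315592904
Raise to the power 0.8:
(V/Q)^0.8 = 1.315592904^0.8 = 1.245366611
Multiply by A:
X50 = 6.6 * 1.245366611
= 8.2194 cm

8.2194 cm


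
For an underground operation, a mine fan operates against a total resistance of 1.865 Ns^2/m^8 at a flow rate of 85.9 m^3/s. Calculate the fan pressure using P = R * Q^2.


Compute Q^2:
Q^2 = 85.9^2 = 7378.81
Compute pressure:
P = R * Q^2 = 1.865 * 7378.81
= 13761.4807 Pa

13761.4807 Pa


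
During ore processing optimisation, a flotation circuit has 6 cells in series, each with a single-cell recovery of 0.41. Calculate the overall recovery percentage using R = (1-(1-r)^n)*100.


Complement of single-cell recovery:
1 - r = 1 - 0.41 = 0.59
Raise to power n:
(1 - r)^6 = 0.59^6 = 0.04218053364
Overall recovery:
R = (1 - 0.04218053364) * 100
= 95.7819%

95.7819%


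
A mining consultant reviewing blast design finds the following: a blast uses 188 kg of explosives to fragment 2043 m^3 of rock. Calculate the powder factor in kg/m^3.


Powder factor = explosive mass / rock volume
= 188 / 2043
= 0.092 kg/m^3

0.092 kg/m^3


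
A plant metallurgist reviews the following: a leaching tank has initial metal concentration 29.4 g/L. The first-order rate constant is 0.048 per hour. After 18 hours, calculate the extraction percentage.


57.8527%

Compute the exponent:
-k * t = -0.048 * 18 = -0.864
Remaining concentration:
C = 29.4 * exp(-0.864)
= 29.4 * 0.4214728148
= 12.39130075 g/L
Extracted = 29.4 - 12.39130075 = 17.00869925 g/L
Extraction % = 17.00869925 / 29.4 * 100
= 57.8527%


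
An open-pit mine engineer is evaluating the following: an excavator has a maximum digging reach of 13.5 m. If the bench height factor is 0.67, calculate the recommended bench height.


9.045 m

Bench height = reach * factor
= 13.5 * 0.67
= 9.045 m


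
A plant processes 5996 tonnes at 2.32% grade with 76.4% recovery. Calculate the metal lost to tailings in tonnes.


Total metal in feed:
= 5996 * 2.32 / 100 = 139.1072 tonnes
Metal recovered:
= 139.1072 * 76.4 / 100 = 106.2779008 tonnes
Metal lost to tailings:
= 139.1072 - 106.2779008
= 32.8293 tonnes

32.8293 tonnes


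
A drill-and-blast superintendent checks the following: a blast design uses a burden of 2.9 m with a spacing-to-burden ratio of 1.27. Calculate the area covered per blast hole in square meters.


First, find the spacing:
Spacing = burden * ratio = 2.9 * 1.27
= 3.683 m
Then, calculate the area:
Area = burden * spacing = 2.9 * 3.683
= 10.6807 m^2

10.6807 m^2


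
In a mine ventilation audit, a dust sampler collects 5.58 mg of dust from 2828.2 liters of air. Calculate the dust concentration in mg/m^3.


Convert liters to m^3: 1 m^3 = 1000 L
Concentration = mass / volume * 1000
= 5.58 / 2828.2 * 1000
= 0.001972986352 * 1000
= 1.973 mg/m^3

1.973 mg/m^3


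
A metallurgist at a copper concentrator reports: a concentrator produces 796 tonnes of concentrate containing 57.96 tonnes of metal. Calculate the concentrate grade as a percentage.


7.2814%

Grade = (metal in concentrate / concentrate mass) * 100
= (57.96 / 796) * 100
= 0.07281407035 * 100
= 7.2814%


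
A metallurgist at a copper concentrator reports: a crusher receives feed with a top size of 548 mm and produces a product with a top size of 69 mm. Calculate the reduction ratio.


Reduction ratio = feed size / product size
= 548 / 69
= 7.942

7.942


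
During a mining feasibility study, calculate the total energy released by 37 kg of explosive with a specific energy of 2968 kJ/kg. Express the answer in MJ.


Energy = mass * specific_energy / 1000
= 37 * 2968 / 1000
= 109816 / 1000
= 109.816 MJ

109.816 MJ


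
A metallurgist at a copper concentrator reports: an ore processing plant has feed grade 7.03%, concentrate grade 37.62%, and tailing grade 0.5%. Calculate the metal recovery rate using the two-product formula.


Using the two-product formula:
R = 100 * c * (f - t) / (f * (c - t))
Numerator = 100 * 37.62 * (7.03 - 0.5)
= 100 * 37.62 * 6.53
= 24565.86
Denominator = 7.03 * (37.62 - 0.5)
= 7.03 * 37.12
= 260.9536
R = 24565.86 / 260.9536
= 94.1388%

94.1388%


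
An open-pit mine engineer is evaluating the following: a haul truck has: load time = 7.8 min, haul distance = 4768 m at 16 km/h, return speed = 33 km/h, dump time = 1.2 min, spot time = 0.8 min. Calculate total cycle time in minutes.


Convert haul speed to m/min: 16 * 1000/60 = 266.6666667 m/min
Haul time = 4768 / 266.6666667 = 17.88 min
Convert return speed to m/min: 33 * 1000/60 = 550 m/min
Return time = 4768 / 550 = 8.669090909 min
Total cycle time:
= 7.8 + 17.88 + 1.2 + 8.669090909 + 0.8
= 36.3491 min

36.3491 min


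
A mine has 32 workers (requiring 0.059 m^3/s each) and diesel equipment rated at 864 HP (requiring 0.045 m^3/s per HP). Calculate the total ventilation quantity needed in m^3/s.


Airflow for workers:
Q_people = 32 * 0.059 = 1.888 m^3/s
Airflow for diesel equipment:
Q_diesel = 864 * 0.045 = 38.88 m^3/s
Total ventilation:
Q_total = 1.888 + 38.88
= 40.768 m^3/s

40.768 m^3/s


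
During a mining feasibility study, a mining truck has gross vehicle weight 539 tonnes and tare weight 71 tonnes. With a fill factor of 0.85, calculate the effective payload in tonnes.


Maximum payload = gross - tare
= 539 - 71 = 468 tonnes
Effective payload = max payload * fill factor
= 468 * 0.85
= 397.8 tonnes

397.8 tonnes


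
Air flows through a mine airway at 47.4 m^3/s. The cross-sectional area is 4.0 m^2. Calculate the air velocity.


Velocity = flow rate / cross-sectional area
= 47.4 / 4.0
= 11.85 m/s

11.85 m/s


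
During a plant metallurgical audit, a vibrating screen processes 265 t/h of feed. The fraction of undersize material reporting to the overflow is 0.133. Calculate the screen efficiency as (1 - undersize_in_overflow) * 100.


86.7%

Screen efficiency = (1 - fraction of undersize in overflow) * 100
= (1 - 0.133) * 100
= 0.867 * 100
= 86.7%


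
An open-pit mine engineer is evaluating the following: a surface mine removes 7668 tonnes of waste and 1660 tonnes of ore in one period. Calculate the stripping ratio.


Stripping ratio = waste tonnage / ore tonnage
= 7668 / 1660
= 4.6193

4.6193


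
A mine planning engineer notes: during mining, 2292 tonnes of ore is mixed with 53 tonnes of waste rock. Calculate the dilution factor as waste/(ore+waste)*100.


Total material = ore + waste
= 2292 + 53 = 2345 tonnes
Dilution = waste / total * 100
= 53 / 2345 * 100
= 0.02260127932 * 100
= 2.2601%

2.2601%


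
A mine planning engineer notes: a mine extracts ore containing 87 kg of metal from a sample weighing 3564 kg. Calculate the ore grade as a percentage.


Ore grade = (metal mass / ore mass) * 100
= (87 / 3564) * 100
= 0.02441077441 * 100
= 2.4411%

2.4411%


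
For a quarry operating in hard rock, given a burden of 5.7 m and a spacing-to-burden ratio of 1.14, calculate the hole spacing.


Spacing = burden * ratio
= 5.7 * 1.14
= 6.498 m

6.498 m


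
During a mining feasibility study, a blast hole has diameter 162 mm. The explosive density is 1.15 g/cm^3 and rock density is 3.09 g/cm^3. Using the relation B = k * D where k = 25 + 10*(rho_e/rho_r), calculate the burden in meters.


4.6529 m

First, compute k:
rho_e / rho_r = 1.15 / 3.09 = 0.3721682848
k = 25 + 10 * 0.3721682848 = 28.72168285
Then, compute burden:
B = k * D / 1000 = 28.72168285 * 162 / 1000
= 4652.912621 / 1000
= 4.6529 m


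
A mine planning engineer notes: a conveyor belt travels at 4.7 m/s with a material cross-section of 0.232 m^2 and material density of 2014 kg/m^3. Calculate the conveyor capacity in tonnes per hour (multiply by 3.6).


Volumetric flow = speed * area
= 4.7 * 0.232 = 1.0904 m^3/s
Mass flow = volumetric * density
= 1.0904 * 2014 = 2196.0656 kg/s
Convert to t/h: multiply by 3.6
Capacity = 2196.0656 * 3.6
= 7905.8362 t/h

7905.8362 t/h


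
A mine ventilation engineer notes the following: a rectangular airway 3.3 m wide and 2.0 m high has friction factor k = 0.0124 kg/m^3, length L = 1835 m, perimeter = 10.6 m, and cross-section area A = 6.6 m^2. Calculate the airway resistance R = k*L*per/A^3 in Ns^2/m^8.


0.8389 Ns^2/m^8

Compute the numerator:
k * L * per = 0.0124 * 1835 * 10.6
= 241.1924
Compute the denominator:
A^3 = 6.6^3 = 287.496
Resistance:
R = 241.1924 / 287.496
= 0.8389 Ns^2/m^8


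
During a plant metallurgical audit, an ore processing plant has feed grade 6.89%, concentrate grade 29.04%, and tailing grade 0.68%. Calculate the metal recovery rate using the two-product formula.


92.2917%

Using the two-product formula:
R = 100 * c * (f - t) / (f * (c - t))
Numerator = 100 * 29.04 * (6.89 - 0.68)
= 100 * 29.04 * 6.21
= 18033.84
Denominator = 6.89 * (29.04 - 0.68)
= 6.89 * 28.36
= 195.4004
R = 18033.84 / 195.4004
= 92.2917%


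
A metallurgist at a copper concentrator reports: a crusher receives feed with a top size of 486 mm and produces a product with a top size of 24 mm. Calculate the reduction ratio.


20.25

Reduction ratio = feed size / product size
= 486 / 24
= 20.25


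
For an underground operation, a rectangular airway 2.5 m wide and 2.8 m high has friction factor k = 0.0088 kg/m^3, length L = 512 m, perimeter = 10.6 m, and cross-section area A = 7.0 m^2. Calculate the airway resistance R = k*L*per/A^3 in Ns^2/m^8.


Compute the numerator:
k * L * per = 0.0088 * 512 * 10.6
= 47.75936
Compute the denominator:
A^3 = 7.0^3 = 343
Resistance:
R = 47.75936 / 343
= 0.1392 Ns^2/m^8

0.1392 Ns^2/m^8


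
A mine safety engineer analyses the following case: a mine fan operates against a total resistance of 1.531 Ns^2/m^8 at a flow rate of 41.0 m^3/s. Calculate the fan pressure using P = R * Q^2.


Compute Q^2:
Q^2 = 41.0^2 = 1681.0
Compute pressure:
P = R * Q^2 = 1.531 * 1681.0
= 2573.611 Pa

2573.611 Pa


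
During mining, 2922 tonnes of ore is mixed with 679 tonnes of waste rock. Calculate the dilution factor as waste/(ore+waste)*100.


Total material = ore + waste
= 2922 + 679 = 3601 tonnes
Dilution = waste / total * 100
= 679 / 3601 * 100
= 0.1885587337 * 100
= 18.8559%

18.8559%


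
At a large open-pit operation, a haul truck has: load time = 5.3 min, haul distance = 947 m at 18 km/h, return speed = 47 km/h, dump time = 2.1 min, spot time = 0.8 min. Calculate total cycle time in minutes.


Convert haul speed to m/min: 18 * 1000/60 = 300 m/min
Haul time = 947 / 300 = 3.156666667 min
Convert return speed to m/min: 47 * 1000/60 = 783.3333333 m/min
Return time = 947 / 783.3333333 = 1.20893617 min
Total cycle time:
= 5.3 + 3.156666667 + 2.1 + 1.20893617 + 0.8
= 12.5656 min

12.5656 min


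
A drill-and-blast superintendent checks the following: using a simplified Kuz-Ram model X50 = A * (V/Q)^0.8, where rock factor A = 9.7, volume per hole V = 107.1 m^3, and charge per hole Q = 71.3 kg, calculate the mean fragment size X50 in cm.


13.4317 cm

Compute V/Q:
V/Q = 107.1 / 71.3 = 1.502103787
Raise to the power 0.8:
(V/Q)^0.8 = 1.502103787^0.8 = 1.384713584
Multiply by A:
X50 = 9.7 * 1.384713584
= 13.4317 cm


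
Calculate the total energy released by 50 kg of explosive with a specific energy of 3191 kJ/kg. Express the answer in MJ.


Energy = mass * specific_energy / 1000
= 50 * 3191 / 1000
= 159550 / 1000
= 159.55 MJ

159.55 MJ


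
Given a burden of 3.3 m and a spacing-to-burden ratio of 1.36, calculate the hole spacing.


4.488 m

Spacing = burden * ratio
= 3.3 * 1.36
= 4.488 m


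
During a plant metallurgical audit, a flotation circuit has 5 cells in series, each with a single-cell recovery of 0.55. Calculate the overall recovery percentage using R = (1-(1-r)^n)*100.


Complement of single-cell recovery:
1 - r = 1 - 0.55 = 0.45
Raise to power n:
(1 - r)^5 = 0.45^5 = 0.0184528125
Overall recovery:
R = (1 - 0.0184528125) * 100
= 98.1547%

98.1547%


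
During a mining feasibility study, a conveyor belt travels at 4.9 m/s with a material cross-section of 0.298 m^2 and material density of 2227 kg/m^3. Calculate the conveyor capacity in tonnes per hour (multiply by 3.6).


Volumetric flow = speed * area
= 4.9 * 0.298 = 1.4602 m^3/s
Mass flow = volumetric * density
= 1.4602 * 2227 = 3251.8654 kg/s
Convert to t/h: multiply by 3.6
Capacity = 3251.8654 * 3.6
= 11706.7154 t/h

11706.7154 t/h


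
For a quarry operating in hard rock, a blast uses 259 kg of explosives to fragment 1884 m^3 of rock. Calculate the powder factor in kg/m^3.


0.1375 kg/m^3

Powder factor = explosive mass / rock volume
= 259 / 1884
= 0.1375 kg/m^3


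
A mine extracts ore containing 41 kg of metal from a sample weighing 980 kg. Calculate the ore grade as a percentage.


Ore grade = (metal mass / ore mass) * 100
= (41 / 980) * 100
= 0.04183673469 * 100
= 4.1837%

4.1837%


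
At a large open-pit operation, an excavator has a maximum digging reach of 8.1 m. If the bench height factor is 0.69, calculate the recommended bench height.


Bench height = reach * factor
= 8.1 * 0.69
= 5.589 m

5.589 m


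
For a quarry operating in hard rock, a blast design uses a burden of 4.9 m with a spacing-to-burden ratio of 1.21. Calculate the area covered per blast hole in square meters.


29.0521 m^2

First, find the spacing:
Spacing = burden * ratio = 4.9 * 1.21
= 5.929 m
Then, calculate the area:
Area = burden * spacing = 4.9 * 5.929
= 29.0521 m^2


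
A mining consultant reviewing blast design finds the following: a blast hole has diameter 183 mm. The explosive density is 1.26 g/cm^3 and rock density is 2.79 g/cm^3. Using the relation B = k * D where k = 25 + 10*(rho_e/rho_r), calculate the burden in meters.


First, compute k:
rho_e / rho_r = 1.26 / 2.79 = 0.4516129032
k = 25 + 10 * 0.4516129032 = 29.51612903
Then, compute burden:
B = k * D / 1000 = 29.51612903 * 183 / 1000
= 5401.451613 / 1000
= 5.4015 m

5.4015 m


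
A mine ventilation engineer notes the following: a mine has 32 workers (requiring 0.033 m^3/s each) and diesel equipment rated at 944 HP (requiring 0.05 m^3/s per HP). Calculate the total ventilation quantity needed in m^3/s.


48.256 m^3/s

Airflow for workers:
Q_people = 32 * 0.033 = 1.056 m^3/s
Airflow for diesel equipment:
Q_diesel = 944 * 0.05 = 47.2 m^3/s
Total ventilation:
Q_total = 1.056 + 47.2
= 48.256 m^3/s


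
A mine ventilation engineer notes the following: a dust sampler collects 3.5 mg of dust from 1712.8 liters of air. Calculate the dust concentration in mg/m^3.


2.0434 mg/m^3

Convert liters to m^3: 1 m^3 = 1000 L
Concentration = mass / volume * 1000
= 3.5 / 1712.8 * 1000
= 0.002043437646 * 1000
= 2.0434 mg/m^3


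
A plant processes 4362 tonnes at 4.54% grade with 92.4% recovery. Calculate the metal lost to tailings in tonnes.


Total metal in feed:
= 4362 * 4.54 / 100 = 198.0348 tonnes
Metal recovered:
= 198.0348 * 92.4 / 100 = 182.9841552 tonnes
Metal lost to tailings:
= 198.0348 - 182.9841552
= 15.0506 tonnes

15.0506 tonnes


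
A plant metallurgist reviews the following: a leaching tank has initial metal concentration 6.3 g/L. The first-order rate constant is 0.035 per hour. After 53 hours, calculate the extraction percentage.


84.3547%

Compute the exponent:
-k * t = -0.035 * 53 = -1.855
Remaining concentration:
C = 6.3 * exp(-1.855)
= 6.3 * 0.1564529427
= 0.9856535389 g/L
Extracted = 6.3 - 0.9856535389 = 5.314346461 g/L
Extraction % = 5.314346461 / 6.3 * 100
= 84.3547%


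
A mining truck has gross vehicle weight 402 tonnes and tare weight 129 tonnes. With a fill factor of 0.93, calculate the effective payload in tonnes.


253.89 tonnes

Maximum payload = gross - tare
= 402 - 129 = 273 tonnes
Effective payload = max payload * fill factor
= 273 * 0.93
= 253.89 tonnes


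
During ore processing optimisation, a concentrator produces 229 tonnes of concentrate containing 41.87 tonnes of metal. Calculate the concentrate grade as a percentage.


18.2838%

Grade = (metal in concentrate / concentrate mass) * 100
= (41.87 / 229) * 100
= 0.1828384279 * 100
= 18.2838%


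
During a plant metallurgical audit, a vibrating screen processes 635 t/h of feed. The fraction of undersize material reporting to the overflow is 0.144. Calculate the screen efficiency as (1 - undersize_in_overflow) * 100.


85.6%

Screen efficiency = (1 - fraction of undersize in overflow) * 100
= (1 - 0.144) * 100
= 0.856 * 100
= 85.6%


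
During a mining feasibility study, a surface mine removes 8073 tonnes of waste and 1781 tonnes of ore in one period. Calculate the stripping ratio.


4.5328

Stripping ratio = waste tonnage / ore tonnage
= 8073 / 1781
= 4.5328


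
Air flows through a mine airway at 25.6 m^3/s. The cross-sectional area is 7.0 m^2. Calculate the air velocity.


Velocity = flow rate / cross-sectional area
= 25.6 / 7.0
= 3.6571 m/s

3.6571 m/s


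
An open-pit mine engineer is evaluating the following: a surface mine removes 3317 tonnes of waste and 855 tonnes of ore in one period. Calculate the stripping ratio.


Stripping ratio = waste tonnage / ore tonnage
= 3317 / 855
= 3.8795

3.8795


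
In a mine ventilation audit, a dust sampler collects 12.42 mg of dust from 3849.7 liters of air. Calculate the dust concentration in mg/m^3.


Convert liters to m^3: 1 m^3 = 1000 L
Concentration = mass / volume * 1000
= 12.42 / 3849.7 * 1000
= 0.00322622542 * 1000
= 3.2262 mg/m^3

3.2262 mg/m^3


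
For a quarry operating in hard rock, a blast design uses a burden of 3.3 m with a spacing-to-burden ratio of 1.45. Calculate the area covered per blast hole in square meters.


First, find the spacing:
Spacing = burden * ratio = 3.3 * 1.45
= 4.785 m
Then, calculate the area:
Area = burden * spacing = 3.3 * 4.785
= 15.7905 m^2

15.7905 m^2


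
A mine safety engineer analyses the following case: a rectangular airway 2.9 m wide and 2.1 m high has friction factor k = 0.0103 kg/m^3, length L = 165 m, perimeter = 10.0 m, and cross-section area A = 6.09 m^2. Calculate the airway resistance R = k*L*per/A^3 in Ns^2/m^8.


Compute the numerator:
k * L * per = 0.0103 * 165 * 10.0
= 16.995
Compute the denominator:
A^3 = 6.09^3 = 225.866529
Resistance:
R = 16.995 / 225.866529
= 0.0752 Ns^2/m^8

0.0752 Ns^2/m^8


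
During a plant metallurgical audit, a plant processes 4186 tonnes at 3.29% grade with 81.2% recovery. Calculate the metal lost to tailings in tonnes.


Total metal in feed:
= 4186 * 3.29 / 100 = 137.7194 tonnes
Metal recovered:
= 137.7194 * 81.2 / 100 = 111.8281528 tonnes
Metal lost to tailings:
= 137.7194 - 111.8281528
= 25.8912 tonnes

25.8912 tonnes


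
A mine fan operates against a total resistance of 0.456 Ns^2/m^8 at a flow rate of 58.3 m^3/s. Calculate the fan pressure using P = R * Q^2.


Compute Q^2:
Q^2 = 58.3^2 = 3398.89
Compute pressure:
P = R * Q^2 = 0.456 * 3398.89
= 1549.8938 Pa

1549.8938 Pa


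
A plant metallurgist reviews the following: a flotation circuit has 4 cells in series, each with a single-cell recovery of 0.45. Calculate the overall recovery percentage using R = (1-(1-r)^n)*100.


Complement of single-cell recovery:
1 - r = 1 - 0.45 = 0.55
Raise to power n:
(1 - r)^4 = 0.55^4 = 0.09150625
Overall recovery:
R = (1 - 0.09150625) * 100
= 90.8494%

90.8494%


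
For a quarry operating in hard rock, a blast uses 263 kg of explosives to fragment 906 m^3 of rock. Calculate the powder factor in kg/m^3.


0.2903 kg/m^3

Powder factor = explosive mass / rock volume
= 263 / 906
= 0.2903 kg/m^3


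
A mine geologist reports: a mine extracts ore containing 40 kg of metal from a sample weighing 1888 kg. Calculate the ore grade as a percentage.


2.1186%

Ore grade = (metal mass / ore mass) * 100
= (40 / 1888) * 100
= 0.02118644068 * 100
= 2.1186%


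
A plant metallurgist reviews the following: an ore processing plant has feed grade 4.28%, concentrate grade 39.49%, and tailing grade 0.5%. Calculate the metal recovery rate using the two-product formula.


Using the two-product formula:
R = 100 * c * (f - t) / (f * (c - t))
Numerator = 100 * 39.49 * (4.28 - 0.5)
= 100 * 39.49 * 3.78
= 14927.22
Denominator = 4.28 * (39.49 - 0.5)
= 4.28 * 38.99
= 166.8772
R = 14927.22 / 166.8772
= 89.4503%

89.4503%


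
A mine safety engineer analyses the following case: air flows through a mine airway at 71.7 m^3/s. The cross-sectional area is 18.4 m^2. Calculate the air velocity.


Velocity = flow rate / cross-sectional area
= 71.7 / 18.4
= 3.8967 m/s

3.8967 m/s


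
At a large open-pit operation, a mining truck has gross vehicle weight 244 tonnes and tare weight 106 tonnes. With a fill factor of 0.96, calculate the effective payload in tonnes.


132.48 tonnes

Maximum payload = gross - tare
= 244 - 106 = 138 tonnes
Effective payload = max payload * fill factor
= 138 * 0.96
= 132.48 tonnes


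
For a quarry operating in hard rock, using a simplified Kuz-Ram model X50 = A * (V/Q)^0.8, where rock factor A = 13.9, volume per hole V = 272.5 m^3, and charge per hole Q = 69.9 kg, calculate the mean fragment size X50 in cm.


41.2787 cm

Compute V/Q:
V/Q = 272.5 / 69.9 = 3.898426323
Raise to the power 0.8:
(V/Q)^0.8 = 3.898426323^0.8 = 2.969692381
Multiply by A:
X50 = 13.9 * 2.969692381
= 41.2787 cm


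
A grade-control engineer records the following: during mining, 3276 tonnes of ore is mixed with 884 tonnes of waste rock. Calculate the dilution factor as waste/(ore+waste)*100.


Total material = ore + waste
= 3276 + 884 = 4160 tonnes
Dilution = waste / total * 100
= 884 / 4160 * 100
= 0.2125 * 100
= 21.25%

21.25%


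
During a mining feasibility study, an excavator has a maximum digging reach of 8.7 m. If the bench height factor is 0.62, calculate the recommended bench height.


5.394 m

Bench height = reach * factor
= 8.7 * 0.62
= 5.394 m


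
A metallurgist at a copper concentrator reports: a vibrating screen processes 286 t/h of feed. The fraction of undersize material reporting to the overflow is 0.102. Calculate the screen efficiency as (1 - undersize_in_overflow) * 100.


Screen efficiency = (1 - fraction of undersize in overflow) * 100
= (1 - 0.102) * 100
= 0.898 * 100
= 89.8%

89.8%


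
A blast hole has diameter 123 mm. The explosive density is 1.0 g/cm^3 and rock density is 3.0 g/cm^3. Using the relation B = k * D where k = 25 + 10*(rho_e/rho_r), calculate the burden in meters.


3.485 m

First, compute k:
rho_e / rho_r = 1.0 / 3.0 = 0.3333333333
k = 25 + 10 * 0.3333333333 = 28.33333333
Then, compute burden:
B = k * D / 1000 = 28.33333333 * 123 / 1000
= 3485 / 1000
= 3.485 m


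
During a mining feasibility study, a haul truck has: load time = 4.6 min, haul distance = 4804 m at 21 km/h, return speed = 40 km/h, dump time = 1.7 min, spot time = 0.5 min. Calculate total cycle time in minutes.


27.7317 min

Convert haul speed to m/min: 21 * 1000/60 = 350 m/min
Haul time = 4804 / 350 = 13.72571429 min
Convert return speed to m/min: 40 * 1000/60 = 666.6666667 m/min
Return time = 4804 / 666.6666667 = 7.206 min
Total cycle time:
= 4.6 + 13.72571429 + 1.7 + 7.206 + 0.5
= 27.7317 min


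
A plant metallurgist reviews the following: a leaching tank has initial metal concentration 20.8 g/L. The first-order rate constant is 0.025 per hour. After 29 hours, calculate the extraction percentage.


Compute the exponent:
-k * t = -0.025 * 29 = -0.725
Remaining concentration:
C = 20.8 * exp(-0.725)
= 20.8 * 0.484324569
= 10.07395103 g/L
Extracted = 20.8 - 10.07395103 = 10.72604897 g/L
Extraction % = 10.72604897 / 20.8 * 100
= 51.5675%

51.5675%


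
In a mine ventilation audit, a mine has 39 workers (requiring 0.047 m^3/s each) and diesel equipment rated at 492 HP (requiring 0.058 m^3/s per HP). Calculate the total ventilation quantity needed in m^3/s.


30.369 m^3/s

Airflow for workers:
Q_people = 39 * 0.047 = 1.833 m^3/s
Airflow for diesel equipment:
Q_diesel = 492 * 0.058 = 28.536 m^3/s
Total ventilation:
Q_total = 1.833 + 28.536
= 30.369 m^3/s


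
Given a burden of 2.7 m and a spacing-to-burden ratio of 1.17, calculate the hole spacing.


3.159 m

Spacing = burden * ratio
= 2.7 * 1.17
= 3.159 m


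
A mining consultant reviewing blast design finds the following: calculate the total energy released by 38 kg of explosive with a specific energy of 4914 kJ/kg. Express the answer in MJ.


Energy = mass * specific_energy / 1000
= 38 * 4914 / 1000
= 186732 / 1000
= 186.732 MJ

186.732 MJ


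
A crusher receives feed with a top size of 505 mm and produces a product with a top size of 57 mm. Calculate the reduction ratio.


8.8596

Reduction ratio = feed size / product size
= 505 / 57
= 8.8596


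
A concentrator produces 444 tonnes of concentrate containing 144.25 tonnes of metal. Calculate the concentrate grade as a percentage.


32.4887%

Grade = (metal in concentrate / concentrate mass) * 100
= (144.25 / 444) * 100
= 0.3248873874 * 100
= 32.4887%


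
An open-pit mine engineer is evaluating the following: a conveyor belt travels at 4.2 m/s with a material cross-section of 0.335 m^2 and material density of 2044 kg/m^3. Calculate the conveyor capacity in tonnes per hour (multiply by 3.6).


10353.2688 t/h

Volumetric flow = speed * area
= 4.2 * 0.335 = 1.407 m^3/s
Mass flow = volumetric * density
= 1.407 * 2044 = 2875.908 kg/s
Convert to t/h: multiply by 3.6
Capacity = 2875.908 * 3.6
= 10353.2688 t/h


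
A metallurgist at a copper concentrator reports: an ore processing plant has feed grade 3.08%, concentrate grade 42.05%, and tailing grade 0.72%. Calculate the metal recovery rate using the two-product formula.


77.9582%

Using the two-product formula:
R = 100 * c * (f - t) / (f * (c - t))
Numerator = 100 * 42.05 * (3.08 - 0.72)
= 100 * 42.05 * 2.36
= 9923.8
Denominator = 3.08 * (42.05 - 0.72)
= 3.08 * 41.33
= 127.2964
R = 9923.8 / 127.2964
= 77.9582%


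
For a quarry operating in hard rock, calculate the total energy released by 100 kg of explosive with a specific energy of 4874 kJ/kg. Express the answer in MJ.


487.4 MJ

Energy = mass * specific_energy / 1000
= 100 * 4874 / 1000
= 487400 / 1000
= 487.4 MJ


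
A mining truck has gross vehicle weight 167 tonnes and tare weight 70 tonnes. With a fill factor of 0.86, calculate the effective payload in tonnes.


Maximum payload = gross - tare
= 167 - 70 = 97 tonnes
Effective payload = max payload * fill factor
= 97 * 0.86
= 83.42 tonnes

83.42 tonnes


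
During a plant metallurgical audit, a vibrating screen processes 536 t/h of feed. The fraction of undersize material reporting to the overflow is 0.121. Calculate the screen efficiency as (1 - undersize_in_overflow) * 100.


Screen efficiency = (1 - fraction of undersize in overflow) * 100
= (1 - 0.121) * 100
= 0.879 * 100
= 87.9%

87.9%


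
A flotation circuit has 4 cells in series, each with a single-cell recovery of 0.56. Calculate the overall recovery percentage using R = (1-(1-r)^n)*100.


96.2519%

Complement of single-cell recovery:
1 - r = 1 - 0.56 = 0.44
Raise to power n:
(1 - r)^4 = 0.44^4 = 0.03748096
Overall recovery:
R = (1 - 0.03748096) * 100
= 96.2519%


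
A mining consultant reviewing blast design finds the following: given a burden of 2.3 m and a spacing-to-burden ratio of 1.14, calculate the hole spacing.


Spacing = burden * ratio
= 2.3 * 1.14
= 2.622 m

2.622 m


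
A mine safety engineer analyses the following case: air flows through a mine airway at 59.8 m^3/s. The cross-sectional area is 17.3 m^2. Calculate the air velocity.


Velocity = flow rate / cross-sectional area
= 59.8 / 17.3
= 3.4566 m/s

3.4566 m/s


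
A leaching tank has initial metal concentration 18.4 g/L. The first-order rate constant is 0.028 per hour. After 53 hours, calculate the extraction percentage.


77.3271%

Compute the exponent:
-k * t = -0.028 * 53 = -1.484
Remaining concentration:
C = 18.4 * exp(-1.484)
= 18.4 * 0.2267289563
= 4.171812796 g/L
Extracted = 18.4 - 4.171812796 = 14.2281872 g/L
Extraction % = 14.2281872 / 18.4 * 100
= 77.3271%


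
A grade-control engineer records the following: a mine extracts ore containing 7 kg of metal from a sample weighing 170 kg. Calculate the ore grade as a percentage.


4.1176%

Ore grade = (metal mass / ore mass) * 100
= (7 / 170) * 100
= 0.04117647059 * 100
= 4.1176%


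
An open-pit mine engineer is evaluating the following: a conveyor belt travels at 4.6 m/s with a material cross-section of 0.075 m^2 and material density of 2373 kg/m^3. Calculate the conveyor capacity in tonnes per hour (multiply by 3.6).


Volumetric flow = speed * area
= 4.6 * 0.075 = 0.345 m^3/s
Mass flow = volumetric * density
= 0.345 * 2373 = 818.685 kg/s
Convert to t/h: multiply by 3.6
Capacity = 818.685 * 3.6
= 2947.266 t/h

2947.266 t/h


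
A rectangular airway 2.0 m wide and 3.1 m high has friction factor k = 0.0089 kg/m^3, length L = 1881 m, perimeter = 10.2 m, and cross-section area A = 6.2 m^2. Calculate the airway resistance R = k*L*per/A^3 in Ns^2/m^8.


Compute the numerator:
k * L * per = 0.0089 * 1881 * 10.2
= 170.75718
Compute the denominator:
A^3 = 6.2^3 = 238.328
Resistance:
R = 170.75718 / 238.328
= 0.7165 Ns^2/m^8

0.7165 Ns^2/m^8


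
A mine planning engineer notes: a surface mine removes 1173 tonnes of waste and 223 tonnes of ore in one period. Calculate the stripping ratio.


5.2601

Stripping ratio = waste tonnage / ore tonnage
= 1173 / 223
= 5.2601


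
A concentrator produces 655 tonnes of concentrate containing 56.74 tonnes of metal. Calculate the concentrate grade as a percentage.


Grade = (metal in concentrate / concentrate mass) * 100
= (56.74 / 655) * 100
= 0.0866259542 * 100
= 8.6626%

8.6626%


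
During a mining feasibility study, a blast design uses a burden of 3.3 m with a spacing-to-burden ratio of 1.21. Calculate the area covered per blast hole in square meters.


13.1769 m^2

First, find the spacing:
Spacing = burden * ratio = 3.3 * 1.21
= 3.993 m
Then, calculate the area:
Area = burden * spacing = 3.3 * 3.993
= 13.1769 m^2


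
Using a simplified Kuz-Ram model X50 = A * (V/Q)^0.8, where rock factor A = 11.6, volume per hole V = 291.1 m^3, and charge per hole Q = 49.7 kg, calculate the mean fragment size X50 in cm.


Compute V/Q:
V/Q = 291.1 / 49.7 = 5.857142857
Raise to the power 0.8:
(V/Q)^0.8 = 5.857142857^0.8 = 4.112904764
Multiply by A:
X50 = 11.6 * 4.112904764
= 47.7097 cm

47.7097 cm


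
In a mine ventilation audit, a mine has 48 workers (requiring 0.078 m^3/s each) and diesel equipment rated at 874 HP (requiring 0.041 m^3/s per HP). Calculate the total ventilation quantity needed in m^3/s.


Airflow for workers:
Q_people = 48 * 0.078 = 3.744 m^3/s
Airflow for diesel equipment:
Q_diesel = 874 * 0.041 = 35.834 m^3/s
Total ventilation:
Q_total = 3.744 + 35.834
= 39.578 m^3/s

39.578 m^3/s


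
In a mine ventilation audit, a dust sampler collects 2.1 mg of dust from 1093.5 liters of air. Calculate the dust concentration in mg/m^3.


Convert liters to m^3: 1 m^3 = 1000 L
Concentration = mass / volume * 1000
= 2.1 / 1093.5 * 1000
= 0.001920438957 * 1000
= 1.9204 mg/m^3

1.9204 mg/m^3


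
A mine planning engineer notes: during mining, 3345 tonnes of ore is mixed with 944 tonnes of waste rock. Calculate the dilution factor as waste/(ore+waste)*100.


Total material = ore + waste
= 3345 + 944 = 4289 tonnes
Dilution = waste / total * 100
= 944 / 4289 * 100
= 0.2200979249 * 100
= 22.0098%

22.0098%


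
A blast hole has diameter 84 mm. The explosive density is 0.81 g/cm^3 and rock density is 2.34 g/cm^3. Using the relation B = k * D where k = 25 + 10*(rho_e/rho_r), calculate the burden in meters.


2.3908 m

First, compute k:
rho_e / rho_r = 0.81 / 2.34 = 0.3461538462
k = 25 + 10 * 0.3461538462 = 28.46153846
Then, compute burden:
B = k * D / 1000 = 28.46153846 * 84 / 1000
= 2390.769231 / 1000
= 2.3908 m


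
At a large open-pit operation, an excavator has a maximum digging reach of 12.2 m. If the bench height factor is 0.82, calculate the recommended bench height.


10.004 m

Bench height = reach * factor
= 12.2 * 0.82
= 10.004 m


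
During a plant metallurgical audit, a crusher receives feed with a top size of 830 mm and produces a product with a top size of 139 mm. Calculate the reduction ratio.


Reduction ratio = feed size / product size
= 830 / 139
= 5.9712

5.9712


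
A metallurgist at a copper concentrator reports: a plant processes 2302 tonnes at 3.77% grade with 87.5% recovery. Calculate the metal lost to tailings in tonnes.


Total metal in feed:
= 2302 * 3.77 / 100 = 86.7854 tonnes
Metal recovered:
= 86.7854 * 87.5 / 100 = 75.937225 tonnes
Metal lost to tailings:
= 86.7854 - 75.937225
= 10.8482 tonnes

10.8482 tonnes


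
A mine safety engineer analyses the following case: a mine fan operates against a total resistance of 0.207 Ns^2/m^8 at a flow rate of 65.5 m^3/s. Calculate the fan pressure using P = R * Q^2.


888.0818 Pa

Compute Q^2:
Q^2 = 65.5^2 = 4290.25
Compute pressure:
P = R * Q^2 = 0.207 * 4290.25
= 888.0818 Pa


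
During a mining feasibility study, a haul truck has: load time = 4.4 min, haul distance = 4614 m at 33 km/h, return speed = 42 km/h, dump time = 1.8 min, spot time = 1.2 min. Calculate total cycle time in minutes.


Convert haul speed to m/min: 33 * 1000/60 = 550 m/min
Haul time = 4614 / 550 = 8.389090909 min
Convert return speed to m/min: 42 * 1000/60 = 700 m/min
Return time = 4614 / 700 = 6.591428571 min
Total cycle time:
= 4.4 + 8.389090909 + 1.8 + 6.591428571 + 1.2
= 22.3805 min

22.3805 min


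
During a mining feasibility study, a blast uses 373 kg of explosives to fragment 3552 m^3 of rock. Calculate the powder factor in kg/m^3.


0.105 kg/m^3

Powder factor = explosive mass / rock volume
= 373 / 3552
= 0.105 kg/m^3


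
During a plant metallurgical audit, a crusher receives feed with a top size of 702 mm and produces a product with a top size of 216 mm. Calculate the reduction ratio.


Reduction ratio = feed size / product size
= 702 / 216
= 3.25

3.25


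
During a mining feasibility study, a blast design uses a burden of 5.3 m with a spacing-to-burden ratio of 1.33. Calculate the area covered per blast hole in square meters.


First, find the spacing:
Spacing = burden * ratio = 5.3 * 1.33
= 7.049 m
Then, calculate the area:
Area = burden * spacing = 5.3 * 7.049
= 37.3597 m^2

37.3597 m^2


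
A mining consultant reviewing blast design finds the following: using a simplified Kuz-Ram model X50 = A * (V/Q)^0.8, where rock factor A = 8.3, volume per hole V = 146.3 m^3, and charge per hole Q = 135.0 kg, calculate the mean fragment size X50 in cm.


8.8513 cm

Compute V/Q:
V/Q = 146.3 / 135.0 = 1.083703704
Raise to the power 0.8:
(V/Q)^0.8 = 1.083703704^0.8 = 1.066420404
Multiply by A:
X50 = 8.3 * 1.066420404
= 8.8513 cm


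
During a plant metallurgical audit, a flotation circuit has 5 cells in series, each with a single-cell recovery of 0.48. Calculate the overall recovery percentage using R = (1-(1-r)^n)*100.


96.198%

Complement of single-cell recovery:
1 - r = 1 - 0.48 = 0.52
Raise to power n:
(1 - r)^5 = 0.52^5 = 0.0380204032
Overall recovery:
R = (1 - 0.0380204032) * 100
= 96.198%


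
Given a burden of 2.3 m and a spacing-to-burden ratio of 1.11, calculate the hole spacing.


2.553 m

Spacing = burden * ratio
= 2.3 * 1.11
= 2.553 m


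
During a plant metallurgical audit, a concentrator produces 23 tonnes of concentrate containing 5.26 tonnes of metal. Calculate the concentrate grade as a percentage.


22.8696%

Grade = (metal in concentrate / concentrate mass) * 100
= (5.26 / 23) * 100
= 0.2286956522 * 100
= 22.8696%


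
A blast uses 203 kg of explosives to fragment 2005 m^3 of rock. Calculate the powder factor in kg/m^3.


0.1012 kg/m^3

Powder factor = explosive mass / rock volume
= 203 / 2005
= 0.1012 kg/m^3


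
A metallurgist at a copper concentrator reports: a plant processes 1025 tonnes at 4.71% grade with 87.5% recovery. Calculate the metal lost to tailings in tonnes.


Total metal in feed:
= 1025 * 4.71 / 100 = 48.2775 tonnes
Metal recovered:
= 48.2775 * 87.5 / 100 = 42.2428125 tonnes
Metal lost to tailings:
= 48.2775 - 42.2428125
= 6.0347 tonnes

6.0347 tonnes


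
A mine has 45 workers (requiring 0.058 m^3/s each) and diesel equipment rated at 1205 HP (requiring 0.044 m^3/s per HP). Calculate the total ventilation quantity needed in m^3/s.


Airflow for workers:
Q_people = 45 * 0.058 = 2.61 m^3/s
Airflow for diesel equipment:
Q_diesel = 1205 * 0.044 = 53.02 m^3/s
Total ventilation:
Q_total = 2.61 + 53.02
= 55.63 m^3/s

55.63 m^3/s


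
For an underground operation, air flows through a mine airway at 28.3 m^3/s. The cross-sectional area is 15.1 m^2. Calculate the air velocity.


1.8742 m/s

Velocity = flow rate / cross-sectional area
= 28.3 / 15.1
= 1.8742 m/s


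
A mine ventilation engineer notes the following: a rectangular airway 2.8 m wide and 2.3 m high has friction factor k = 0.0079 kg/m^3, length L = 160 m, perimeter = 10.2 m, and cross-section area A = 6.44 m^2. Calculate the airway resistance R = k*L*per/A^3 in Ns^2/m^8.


0.0483 Ns^2/m^8

Compute the numerator:
k * L * per = 0.0079 * 160 * 10.2
= 12.8928
Compute the denominator:
A^3 = 6.44^3 = 267.089984
Resistance:
R = 12.8928 / 267.089984
= 0.0483 Ns^2/m^8
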